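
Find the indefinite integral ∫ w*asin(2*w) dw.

w**2*asin(2*w)/2 + w*sqrt(-4*w**2 + 1)/8 - asin(2*w)/16 + C

Use integration by parts with u = arcsin(2*w), dv = w dw.
Then du = 2/sqrt(-4*w**2 + 1) dw.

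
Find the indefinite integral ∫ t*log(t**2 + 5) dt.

t**2*log(t**2 + 5)/2 - t**2/2 + 5*log(t**2 + 5)/2 + C

Let u = t**2 + 5, so du = (2*t) dt.
The integral becomes (1/2)·∫ log(u) du; integrate by parts with u′=log(u), dv′=du.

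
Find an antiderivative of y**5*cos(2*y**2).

y**4*sin(2*y**2)/4 + y**2*cos(2*y**2)/4 - sin(2*y**2)/8 + C

Let u = y², du = 2y dy; rewrite as (1/2)∫ u^2·cos(2u) du.
Now integrate by parts 2 times.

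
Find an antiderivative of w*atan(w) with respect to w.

Use integration by parts with u = arctan(w), dv = w dw.
Then du = 1/(w**2 + 1) dw.

w**2*atan(w)/2 - w/2 + atan(w)/2 + C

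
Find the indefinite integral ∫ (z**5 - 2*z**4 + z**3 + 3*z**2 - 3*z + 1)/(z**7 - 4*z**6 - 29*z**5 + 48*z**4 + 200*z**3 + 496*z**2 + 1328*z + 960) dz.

5491*log(z - 6)/22400 - 229*log(z - 5)/1218 + log(z + 1)/210 + 53*log(z + 2)/896 - 57*log(z + 4)/400 + 249*log(z**2 + 4)/23200 + 259*atan(z/2)/23200 + C

Factor the denominator: (z - 6)*(z - 5)*(z + 1)*(z + 2)*(z + 4)*(z**2 + 4).
Partial-fraction decomposition: (249*z + 259)/(11600*(z**2 + 4)) - 57/(400*(z + 4)) + 53/(896*(z + 2)) + 1/(210*(z + 1)) - 229/(1218*(z - 5)) + 5491/(22400*(z - 6)).
Integrate each term; A/(z−a) gives A·log|z−a|; the (Bz+D)/(z²+p²) term gives a log and an atan.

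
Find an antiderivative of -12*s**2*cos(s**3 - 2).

Let u = s**3 - 2, so du = (3*s**2) ds.
Rewriting, the integral becomes -4·∫ cos(u) du = -4·sin(u).
Substituting back, u = s**3 - 2.

-4*sin(s**3 - 2) + C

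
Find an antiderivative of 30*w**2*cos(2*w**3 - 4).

5*sin(2*w**3 - 4) + C

Let u = 2*w**3 - 4, so du = (6*w**2) dw.
Rewriting, the integral becomes 5·∫ cos(u) du = 5·sin(u).
Substituting back, u = 2*w**3 - 4.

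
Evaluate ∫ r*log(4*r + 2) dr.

r**2*log(4*r + 2)/2 - r**2/4 + r/4 - log(2*r + 1)/8 + C

Use integration by parts with u = log(4*r + 2), dv = r dr.
Then du = 4/(4*r + 2) dr and v = r**2/2.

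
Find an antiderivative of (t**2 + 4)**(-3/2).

t/(4*sqrt(t**2 + 4)) + C

Substitute t = 2·tan(θ), so dt = 2·sec(θ)^2 dθ and the radical becomes sqrt(t**2 + 4) = 2·sec(θ) by the Pythagorean identity.
Integrate the resulting trig expression in θ, then back-substitute tan(θ) = t/2, sec(θ) = sqrt(t**2 + 4)/2 (absorbing any constant into C).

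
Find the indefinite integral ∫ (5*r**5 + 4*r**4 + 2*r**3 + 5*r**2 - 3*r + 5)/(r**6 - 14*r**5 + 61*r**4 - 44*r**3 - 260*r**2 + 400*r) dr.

log(r)/80 - 276586*log(r - 5)/2205 + 2115*log(r - 4)/16 - 259*log(r - 2)/144 + 27*log(r + 2)/784 - 3698/(21*r - 105) + C

Factor the denominator: r*(r - 5)**2*(r - 4)*(r - 2)*(r + 2).
Partial-fraction decomposition: 27/(784*(r + 2)) - 259/(144*(r - 2)) + 2115/(16*(r - 4)) - 276586/(2205*(r - 5)) + 3698/(21*(r - 5)**2) + 1/(80*r).
Integrate each term; A/(r−a) gives A·log|r−a|; A/(r−a)² gives −A/(r−a).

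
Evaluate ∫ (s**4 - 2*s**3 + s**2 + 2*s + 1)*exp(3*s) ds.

Use integration by parts with u = s**4 - 2*s**3 + s**2 + 2*s + 1, dv = exp(3*s) ds, so v = exp(3*s)/3.
Apply parts 4 times (tabular method): alternate signs, differentiate u down to 0, integrate dv up.

(27*s**4 - 90*s**3 + 117*s**2 - 24*s + 35)*exp(3*s)/81 + C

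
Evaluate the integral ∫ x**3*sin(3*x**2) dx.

-x**2*cos(3*x**2)/6 + sin(3*x**2)/18 + C

Let u = x², du = 2x dx; rewrite as (1/2)∫ u^1·sin(3u) du.
Now integrate by parts 1 time.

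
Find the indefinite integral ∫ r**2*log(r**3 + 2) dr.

Let u = r**3 + 2, so du = (3*r**2) dr.
The integral becomes (1/3)·∫ log(u) du; integrate by parts with u′=log(u), dv′=du.

r**3*log(r**3 + 2)/3 - r**3/3 + 2*log(r**3 + 2)/3 + C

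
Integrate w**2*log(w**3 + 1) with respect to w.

Let u = w**3 + 1, so du = (3*w**2) dw.
The integral becomes (1/3)·∫ log(u) du; integrate by parts with u′=log(u), dv′=du.

w**3*log(w**3 + 1)/3 - w**3/3 + log(w**3 + 1)/3 + C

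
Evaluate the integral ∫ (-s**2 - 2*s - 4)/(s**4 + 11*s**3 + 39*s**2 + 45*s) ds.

-4*log(s)/45 - 31*log(s + 3)/36 + 19*log(s + 5)/20 - 7/(6*s + 18) + C

Factor the denominator: s*(s + 3)**2*(s + 5).
Partial-fraction decomposition: 19/(20*(s + 5)) - 31/(36*(s + 3)) + 7/(6*(s + 3)**2) - 4/(45*s).
Integrate each term; A/(s−a) gives A·log|s−a|; A/(s−a)² gives −A/(s−a).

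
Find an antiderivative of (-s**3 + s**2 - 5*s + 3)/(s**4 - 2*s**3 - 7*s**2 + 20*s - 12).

Factor the denominator: (s - 2)**2*(s - 1)*(s + 3).
Partial-fraction decomposition: -27/(50*(s + 3)) - 1/(2*(s - 1)) + 1/(25*(s - 2)) - 11/(5*(s - 2)**2).
Integrate each term; A/(s−a) gives A·log|s−a|; A/(s−a)² gives −A/(s−a).

log(s - 2)/25 - log(s - 1)/2 - 27*log(s + 3)/50 + 11/(5*s - 10) + C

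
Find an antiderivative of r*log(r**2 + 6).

Let u = r**2 + 6, so du = (2*r) dr.
The integral becomes (1/2)·∫ log(u) du; integrate by parts with u′=log(u), dv′=du.

r**2*log(r**2 + 6)/2 - r**2/2 + 3*log(r**2 + 6) + C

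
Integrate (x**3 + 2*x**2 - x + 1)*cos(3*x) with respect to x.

Use integration by parts with u = x**3 + 2*x**2 - x + 1, dv = cos(3*x) dx, so v = sin(3*x)/3.
Apply parts 3 times (tabular method): alternate signs, differentiate u down to 0, integrate dv up.

x**3*sin(3*x)/3 + 2*x**2*sin(3*x)/3 + x**2*cos(3*x)/3 - 5*x*sin(3*x)/9 + 4*x*cos(3*x)/9 + 5*sin(3*x)/27 - 5*cos(3*x)/27 + C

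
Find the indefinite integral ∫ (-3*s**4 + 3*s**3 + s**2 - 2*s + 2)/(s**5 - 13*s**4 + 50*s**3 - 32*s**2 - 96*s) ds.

-log(s)/48 - 1607*log(s - 6)/84 + 6463*log(s - 4)/400 - log(s + 1)/175 - 283/(20*s - 80) + C

Factor the denominator: s*(s - 6)*(s - 4)**2*(s + 1).
Partial-fraction decomposition: -1/(175*(s + 1)) + 6463/(400*(s - 4)) + 283/(20*(s - 4)**2) - 1607/(84*(s - 6)) - 1/(48*s).
Integrate each term; A/(s−a) gives A·log|s−a|; A/(s−a)² gives −A/(s−a).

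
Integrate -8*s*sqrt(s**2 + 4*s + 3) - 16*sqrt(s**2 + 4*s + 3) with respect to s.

Let u = s**2 + 4*s + 3, so du = (2*s + 4) ds.
Rewriting, the integral becomes -4·∫ √u du = -4·(2/3)u^(3/2).
Substituting back, u = s**2 + 4*s + 3.

-8*(s**2 + 4*s + 3)**(3/2)/3 + C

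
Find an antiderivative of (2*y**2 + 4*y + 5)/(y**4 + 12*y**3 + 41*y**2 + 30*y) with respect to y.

log(y)/6 - 3*log(y + 1)/20 + 7*log(y + 5)/4 - 53*log(y + 6)/30 + C

Factor the denominator: y*(y + 1)*(y + 5)*(y + 6).
Partial-fraction decomposition: -53/(30*(y + 6)) + 7/(4*(y + 5)) - 3/(20*(y + 1)) + 1/(6*y).
Integrate each term: A/(y−a) contributes A·log|y−a|.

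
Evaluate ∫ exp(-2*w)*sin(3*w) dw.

Let I denote the integral. Integrate by parts with u = sin(3*w), dv = exp(-2*w) dw, so v = -exp(-2*w)/2: I = -exp(-2*w)*sin(3*w)/2 + (3/2)·∫ exp(-2*w)*cos(3*w) dw.
Apply parts again with u = cos(3*w), dv = exp(-2*w) dw: ∫ exp(-2*w)*cos(3*w) dw = -exp(-2*w)*cos(3*w)/2 − (3/2)·I. Substituting back brings back I: I = -exp(-2*w)*sin(3*w)/2 - 3*exp(-2*w)*cos(3*w)/4 − (9/4)·I.
Solving for I: (1 + 9/4)·I equals the remaining terms, so I = (4/13)·(-exp(-2*w)*sin(3*w)/2 - 3*exp(-2*w)*cos(3*w)/4).

-2*exp(-2*w)*sin(3*w)/13 - 3*exp(-2*w)*cos(3*w)/13 + C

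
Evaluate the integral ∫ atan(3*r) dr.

Use integration by parts with u = arctan(3*r), dv = dr.
Then du = 3/(9*r**2 + 1) dr.

r*atan(3*r) - log(9*r**2 + 1)/6 + C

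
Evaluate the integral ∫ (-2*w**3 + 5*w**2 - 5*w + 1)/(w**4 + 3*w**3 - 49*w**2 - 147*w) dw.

Factor the denominator: w*(w - 7)*(w + 3)*(w + 7).
Partial-fraction decomposition: -967/(392*(w + 7)) + 23/(24*(w + 3)) - 95/(196*(w - 7)) - 1/(147*w).
Integrate each term: A/(w−a) contributes A·log|w−a|.

-log(w)/147 - 95*log(w - 7)/196 + 23*log(w + 3)/24 - 967*log(w + 7)/392 + C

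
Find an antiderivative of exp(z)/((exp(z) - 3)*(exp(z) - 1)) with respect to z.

log(exp(z) - 3)/2 - log(exp(z) - 1)/2 + C

Let u = e^z, du = e^z dz.
The integral becomes ∫ du/((u-1)(u-3)); decompose into partial fractions.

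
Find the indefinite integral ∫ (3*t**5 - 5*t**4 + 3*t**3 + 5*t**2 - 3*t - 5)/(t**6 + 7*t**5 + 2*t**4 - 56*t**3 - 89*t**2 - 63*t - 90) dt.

109*log(t - 3)/600 + 179*log(t + 2)/75 - 583*log(t + 3)/60 + 245*log(t + 5)/24 - 3*log(t**2 + 1)/100 + 3*atan(t)/25 + C

Factor the denominator: (t - 3)*(t + 2)*(t + 3)*(t + 5)*(t**2 + 1).
Partial-fraction decomposition: -3*(t - 2)/(50*(t**2 + 1)) + 245/(24*(t + 5)) - 583/(60*(t + 3)) + 179/(75*(t + 2)) + 109/(600*(t - 3)).
Integrate each term; A/(t−a) gives A·log|t−a|; the (Bt+D)/(t²+p²) term gives a log and an atan.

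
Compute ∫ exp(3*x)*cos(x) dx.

exp(3*x)*sin(x)/10 + 3*exp(3*x)*cos(x)/10 + C

Let I denote the integral. Integrate by parts with u = cos(x), dv = exp(3*x) dx, so v = exp(3*x)/3: I = exp(3*x)*cos(x)/3 + (1/3)·∫ exp(3*x)*sin(x) dx.
Apply parts again with u = sin(x), dv = exp(3*x) dx: ∫ exp(3*x)*sin(x) dx = exp(3*x)*sin(x)/3 − (1/3)·I. Substituting back brings back I: I = exp(3*x)*sin(x)/9 + exp(3*x)*cos(x)/3 − (1/9)·I.
Solving for I: (1 + 1/9)·I equals the remaining terms, so I = (9/10)·(exp(3*x)*sin(x)/9 + exp(3*x)*cos(x)/3).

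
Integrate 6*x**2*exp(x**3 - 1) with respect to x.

2*exp(x**3 - 1) + C

Let u = x**3 - 1, so du = (3*x**2) dx.
Rewriting, the integral becomes 2·∫ e^u du = 2·e^u.
Substituting back, u = x**3 - 1.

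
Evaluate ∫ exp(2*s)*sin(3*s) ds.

Let I denote the integral. Integrate by parts with u = sin(3*s), dv = exp(2*s) ds, so v = exp(2*s)/2: I = exp(2*s)*sin(3*s)/2 − (3/2)·∫ exp(2*s)*cos(3*s) ds.
Apply parts again with u = cos(3*s), dv = exp(2*s) ds: ∫ exp(2*s)*cos(3*s) ds = exp(2*s)*cos(3*s)/2 + (3/2)·I. Substituting back brings back I: I = exp(2*s)*sin(3*s)/2 - 3*exp(2*s)*cos(3*s)/4 − (9/4)·I.
Solving for I: (1 + 9/4)·I equals the remaining terms, so I = (4/13)·(exp(2*s)*sin(3*s)/2 - 3*exp(2*s)*cos(3*s)/4).

2*exp(2*s)*sin(3*s)/13 - 3*exp(2*s)*cos(3*s)/13 + C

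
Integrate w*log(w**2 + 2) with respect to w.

Let u = w**2 + 2, so du = (2*w) dw.
The integral becomes (1/2)·∫ log(u) du; integrate by parts with u′=log(u), dv′=du.

w**2*log(w**2 + 2)/2 - w**2/2 + log(w**2 + 2) + C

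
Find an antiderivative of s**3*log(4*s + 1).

Use integration by parts with u = log(4*s + 1), dv = s**3 ds.
Then du = 4/(4*s + 1) ds and v = s**4/4.

s**4*log(4*s + 1)/4 - s**4/16 + s**3/48 - s**2/128 + s/256 - log(4*s + 1)/1024 + C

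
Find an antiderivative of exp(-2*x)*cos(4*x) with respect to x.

exp(-2*x)*sin(4*x)/5 - exp(-2*x)*cos(4*x)/10 + C

Let I denote the integral. Integrate by parts with u = cos(4*x), dv = exp(-2*x) dx, so v = -exp(-2*x)/2: I = -exp(-2*x)*cos(4*x)/2 − 2·∫ exp(-2*x)*sin(4*x) dx.
Apply parts again with u = sin(4*x), dv = exp(-2*x) dx: ∫ exp(-2*x)*sin(4*x) dx = -exp(-2*x)*sin(4*x)/2 + 2·I. Substituting back brings back I: I = exp(-2*x)*sin(4*x) - exp(-2*x)*cos(4*x)/2 − 4·I.
Solving for I: (1 + 4)·I equals the remaining terms, so I = (1/5)·(exp(-2*x)*sin(4*x) - exp(-2*x)*cos(4*x)/2).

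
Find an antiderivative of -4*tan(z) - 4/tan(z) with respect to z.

-4*log(tan(z)) + C

Let u = tan(z), so du = (tan(z)**2 + 1) dz.
Rewriting, the integral becomes -4·∫ 1/u du = -4·log(u).
Substituting back, u = tan(z).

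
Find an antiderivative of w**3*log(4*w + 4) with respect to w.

Use integration by parts with u = log(4*w + 4), dv = w**3 dw.
Then du = 4/(4*w + 4) dw and v = w**4/4.

w**4*log(4*w + 4)/4 - w**4/16 + w**3/12 - w**2/8 + w/4 - log(w + 1)/4 + C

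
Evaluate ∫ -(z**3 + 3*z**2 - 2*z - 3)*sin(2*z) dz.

Use integration by parts with u = z**3 + 3*z**2 - 2*z - 3, dv = -sin(2*z) dz, so v = cos(2*z)/2.
Apply parts 3 times (tabular method): alternate signs, differentiate u down to 0, integrate dv up.

z**3*cos(2*z)/2 - 3*z**2*sin(2*z)/4 + 3*z**2*cos(2*z)/2 - 3*z*sin(2*z)/2 - 7*z*cos(2*z)/4 + 7*sin(2*z)/8 - 9*cos(2*z)/4 + C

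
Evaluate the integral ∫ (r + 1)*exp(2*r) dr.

Use integration by parts with u = r + 1, dv = exp(2*r) dr, so v = exp(2*r)/2.
Apply parts 1 times (tabular method): alternate signs, differentiate u down to 0, integrate dv up.

(2*r + 1)*exp(2*r)/4 + C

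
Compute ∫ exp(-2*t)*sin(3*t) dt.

-2*exp(-2*t)*sin(3*t)/13 - 3*exp(-2*t)*cos(3*t)/13 + C

Let I denote the integral. Integrate by parts with u = sin(3*t), dv = exp(-2*t) dt, so v = -exp(-2*t)/2: I = -exp(-2*t)*sin(3*t)/2 + (3/2)·∫ exp(-2*t)*cos(3*t) dt.
Apply parts again with u = cos(3*t), dv = exp(-2*t) dt: ∫ exp(-2*t)*cos(3*t) dt = -exp(-2*t)*cos(3*t)/2 − (3/2)·I. Substituting back brings back I: I = -exp(-2*t)*sin(3*t)/2 - 3*exp(-2*t)*cos(3*t)/4 − (9/4)·I.
Solving for I: (1 + 9/4)·I equals the remaining terms, so I = (4/13)·(-exp(-2*t)*sin(3*t)/2 - 3*exp(-2*t)*cos(3*t)/4).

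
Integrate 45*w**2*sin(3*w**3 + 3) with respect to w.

Let u = 3*w**3 + 3, so du = (9*w**2) dw.
Rewriting, the integral becomes 5·∫ sin(u) du = 5·-cos(u).
Substituting back, u = 3*w**3 + 3.

-5*cos(3*w**3 + 3) + C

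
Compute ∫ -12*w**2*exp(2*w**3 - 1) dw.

Let u = 2*w**3 - 1, so du = (6*w**2) dw.
Rewriting, the integral becomes -2·∫ e^u du = -2·e^u.
Substituting back, u = 2*w**3 - 1.

-2*exp(2*w**3 - 1) + C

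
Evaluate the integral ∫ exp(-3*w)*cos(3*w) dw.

Let I denote the integral. Integrate by parts with u = cos(3*w), dv = exp(-3*w) dw, so v = -exp(-3*w)/3: I = -exp(-3*w)*cos(3*w)/3 − ∫ exp(-3*w)*sin(3*w) dw.
Apply parts again with u = sin(3*w), dv = exp(-3*w) dw: ∫ exp(-3*w)*sin(3*w) dw = -exp(-3*w)*sin(3*w)/3 + I. Substituting back brings back I: I = exp(-3*w)*sin(3*w)/3 - exp(-3*w)*cos(3*w)/3 − I.
Solving for I: (1 + 1)·I equals the remaining terms, so I = (1/2)·(exp(-3*w)*sin(3*w)/3 - exp(-3*w)*cos(3*w)/3).

exp(-3*w)*sin(3*w)/6 - exp(-3*w)*cos(3*w)/6 + C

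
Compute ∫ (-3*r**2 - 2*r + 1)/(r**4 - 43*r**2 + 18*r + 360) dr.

-21*log(r - 5)/22 + 11*log(r - 4)/14 - 5*log(r + 3)/42 + 19*log(r + 6)/66 + C

Factor the denominator: (r - 5)*(r - 4)*(r + 3)*(r + 6).
Partial-fraction decomposition: 19/(66*(r + 6)) - 5/(42*(r + 3)) + 11/(14*(r - 4)) - 21/(22*(r - 5)).
Integrate each term: A/(r−a) contributes A·log|r−a|.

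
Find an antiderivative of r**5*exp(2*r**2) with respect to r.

(2*r**4 - 2*r**2 + 1)*exp(2*r**2)/8 + C

Let u = r², du = 2r dr; rewrite as (1/2)∫ u^2·exp(2u) du.
Now integrate by parts 2 times.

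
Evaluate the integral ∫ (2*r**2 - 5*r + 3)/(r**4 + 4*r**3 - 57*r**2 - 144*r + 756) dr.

5*log(r - 6)/52 - log(r - 3)/45 + 35*log(r + 6)/36 - 68*log(r + 7)/65 + C

Factor the denominator: (r - 6)*(r - 3)*(r + 6)*(r + 7).
Partial-fraction decomposition: -68/(65*(r + 7)) + 35/(36*(r + 6)) - 1/(45*(r - 3)) + 5/(52*(r - 6)).
Integrate each term: A/(r−a) contributes A·log|r−a|.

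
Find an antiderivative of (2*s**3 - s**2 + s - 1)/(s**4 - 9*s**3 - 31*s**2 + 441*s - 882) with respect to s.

Factor the denominator: (s - 7)*(s - 6)*(s - 3)*(s + 7).
Partial-fraction decomposition: 743/(1820*(s + 7)) + 47/(120*(s - 3)) - 401/(39*(s - 6)) + 643/(56*(s - 7)).
Integrate each term: A/(s−a) contributes A·log|s−a|.

643*log(s - 7)/56 - 401*log(s - 6)/39 + 47*log(s - 3)/120 + 743*log(s + 7)/1820 + C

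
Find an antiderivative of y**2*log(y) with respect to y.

Use integration by parts with u = log(y), dv = y**2 dy.
Then du = 1/y dy and v = y**3/3.

y**3*log(y)/3 - y**3/9 + C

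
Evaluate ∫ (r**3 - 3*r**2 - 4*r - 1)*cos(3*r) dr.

Use integration by parts with u = r**3 - 3*r**2 - 4*r - 1, dv = cos(3*r) dr, so v = sin(3*r)/3.
Apply parts 3 times (tabular method): alternate signs, differentiate u down to 0, integrate dv up.

r**3*sin(3*r)/3 - r**2*sin(3*r) + r**2*cos(3*r)/3 - 14*r*sin(3*r)/9 - 2*r*cos(3*r)/3 - sin(3*r)/9 - 14*cos(3*r)/27 + C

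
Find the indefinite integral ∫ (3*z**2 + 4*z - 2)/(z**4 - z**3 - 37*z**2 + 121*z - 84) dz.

62*log(z - 4)/33 - 37*log(z - 3)/20 + 5*log(z - 1)/48 - 117*log(z + 7)/880 + C

Factor the denominator: (z - 4)*(z - 3)*(z - 1)*(z + 7).
Partial-fraction decomposition: -117/(880*(z + 7)) + 5/(48*(z - 1)) - 37/(20*(z - 3)) + 62/(33*(z - 4)).
Integrate each term: A/(z−a) contributes A·log|z−a|.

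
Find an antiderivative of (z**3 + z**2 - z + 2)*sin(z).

-z**3*cos(z) + 3*z**2*sin(z) - z**2*cos(z) + 2*z*sin(z) + 7*z*cos(z) - 7*sin(z) + C

Use integration by parts with u = z**3 + z**2 - z + 2, dv = sin(z) dz, so v = -cos(z).
Apply parts 3 times (tabular method): alternate signs, differentiate u down to 0, integrate dv up.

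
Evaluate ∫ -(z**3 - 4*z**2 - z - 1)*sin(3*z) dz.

z**3*cos(3*z)/3 - z**2*sin(3*z)/3 - 4*z**2*cos(3*z)/3 + 8*z*sin(3*z)/9 - 5*z*cos(3*z)/9 + 5*sin(3*z)/27 - cos(3*z)/27 + C

Use integration by parts with u = z**3 - 4*z**2 - z - 1, dv = -sin(3*z) dz, so v = cos(3*z)/3.
Apply parts 3 times (tabular method): alternate signs, differentiate u down to 0, integrate dv up.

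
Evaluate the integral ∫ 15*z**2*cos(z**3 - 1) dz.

Let u = z**3 - 1, so du = (3*z**2) dz.
Rewriting, the integral becomes 5·∫ cos(u) du = 5·sin(u).
Substituting back, u = z**3 - 1.

5*sin(z**3 - 1) + C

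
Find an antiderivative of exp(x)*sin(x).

Let I denote the integral. Integrate by parts with u = sin(x), dv = exp(x) dx, so v = exp(x): I = exp(x)*sin(x) − ∫ exp(x)*cos(x) dx.
Apply parts again with u = cos(x), dv = exp(x) dx: ∫ exp(x)*cos(x) dx = exp(x)*cos(x) + I. Substituting back brings back I: I = exp(x)*sin(x) - exp(x)*cos(x) − I.
Solving for I: (1 + 1)·I equals the remaining terms, so I = (1/2)·(exp(x)*sin(x) - exp(x)*cos(x)).

exp(x)*sin(x)/2 - exp(x)*cos(x)/2 + C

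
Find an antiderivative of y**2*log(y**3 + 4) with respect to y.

y**3*log(y**3 + 4)/3 - y**3/3 + 4*log(y**3 + 4)/3 + C

Let u = y**3 + 4, so du = (3*y**2) dy.
The integral becomes (1/3)·∫ log(u) du; integrate by parts with u′=log(u), dv′=du.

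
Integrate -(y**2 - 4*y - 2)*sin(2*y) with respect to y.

Use integration by parts with u = y**2 - 4*y - 2, dv = -sin(2*y) dy, so v = cos(2*y)/2.
Apply parts 2 times (tabular method): alternate signs, differentiate u down to 0, integrate dv up.

y**2*cos(2*y)/2 - y*sin(2*y)/2 - 2*y*cos(2*y) + sin(2*y) - 5*cos(2*y)/4 + C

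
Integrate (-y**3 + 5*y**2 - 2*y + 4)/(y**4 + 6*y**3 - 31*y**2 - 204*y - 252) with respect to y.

Factor the denominator: (y - 6)*(y + 2)*(y + 3)*(y + 7).
Partial-fraction decomposition: -303/(130*(y + 7)) + 41/(18*(y + 3)) - 9/(10*(y + 2)) - 11/(234*(y - 6)).
Integrate each term: A/(y−a) contributes A·log|y−a|.

-11*log(y - 6)/234 - 9*log(y + 2)/10 + 41*log(y + 3)/18 - 303*log(y + 7)/130 + C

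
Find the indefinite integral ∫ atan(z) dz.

z*atan(z) - log(z**2 + 1)/2 + C

Use integration by parts with u = arctan(z), dv = dz.
Then du = 1/(z**2 + 1) dz.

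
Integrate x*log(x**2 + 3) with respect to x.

Let u = x**2 + 3, so du = (2*x) dx.
The integral becomes (1/2)·∫ log(u) du; integrate by parts with u′=log(u), dv′=du.

x**2*log(x**2 + 3)/2 - x**2/2 + 3*log(x**2 + 3)/2 + C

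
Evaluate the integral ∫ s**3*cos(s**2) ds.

s**2*sin(s**2)/2 + cos(s**2)/2 + C

Let u = s², du = 2s ds; rewrite as (1/2)∫ u^1·cos(1u) du.
Now integrate by parts 1 time.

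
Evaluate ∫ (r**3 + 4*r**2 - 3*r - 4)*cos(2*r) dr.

r**3*sin(2*r)/2 + 2*r**2*sin(2*r) + 3*r**2*cos(2*r)/4 - 9*r*sin(2*r)/4 + 2*r*cos(2*r) - 3*sin(2*r) - 9*cos(2*r)/8 + C

Use integration by parts with u = r**3 + 4*r**2 - 3*r - 4, dv = cos(2*r) dr, so v = sin(2*r)/2.
Apply parts 3 times (tabular method): alternate signs, differentiate u down to 0, integrate dv up.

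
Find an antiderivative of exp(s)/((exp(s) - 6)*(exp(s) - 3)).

log(exp(s) - 6)/3 - log(exp(s) - 3)/3 + C

Let u = e^s, du = e^s ds.
The integral becomes ∫ du/((u-6)(u-3)); decompose into partial fractions.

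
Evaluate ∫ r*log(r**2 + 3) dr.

Let u = r**2 + 3, so du = (2*r) dr.
The integral becomes (1/2)·∫ log(u) du; integrate by parts with u′=log(u), dv′=du.

r**2*log(r**2 + 3)/2 - r**2/2 + 3*log(r**2 + 3)/2 + C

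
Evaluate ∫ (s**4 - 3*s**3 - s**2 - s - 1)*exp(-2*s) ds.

Use integration by parts with u = s**4 - 3*s**3 - s**2 - s - 1, dv = exp(-2*s) ds, so v = -exp(-2*s)/2.
Apply parts 4 times (tabular method): alternate signs, differentiate u down to 0, integrate dv up.

(-4*s**4 + 4*s**3 + 10*s**2 + 14*s + 11)*exp(-2*s)/8 + C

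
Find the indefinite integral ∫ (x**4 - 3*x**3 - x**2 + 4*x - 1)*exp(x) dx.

Use integration by parts with u = x**4 - 3*x**3 - x**2 + 4*x - 1, dv = exp(x) dx, so v = exp(x).
Apply parts 4 times (tabular method): alternate signs, differentiate u down to 0, integrate dv up.

(x**4 - 7*x**3 + 20*x**2 - 36*x + 35)*exp(x) + C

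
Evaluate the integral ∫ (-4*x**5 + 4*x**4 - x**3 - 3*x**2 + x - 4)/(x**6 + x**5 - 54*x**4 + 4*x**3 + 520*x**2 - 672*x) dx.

log(x)/168 - 13121*log(x - 6)/6240 + 3053*log(x - 2)/7776 + 641*log(x + 4)/540 - 77017*log(x + 7)/22113 - 43/(216*x - 432) + C

Factor the denominator: x*(x - 6)*(x - 2)**2*(x + 4)*(x + 7).
Partial-fraction decomposition: -77017/(22113*(x + 7)) + 641/(540*(x + 4)) + 3053/(7776*(x - 2)) + 43/(216*(x - 2)**2) - 13121/(6240*(x - 6)) + 1/(168*x).
Integrate each term; A/(x−a) gives A·log|x−a|; A/(x−a)² gives −A/(x−a).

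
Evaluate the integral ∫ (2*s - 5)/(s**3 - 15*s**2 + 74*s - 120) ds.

7*log(s - 6)/2 - 5*log(s - 5) + 3*log(s - 4)/2 + C

Factor the denominator: (s - 6)*(s - 5)*(s - 4).
Partial-fraction decomposition: 3/(2*(s - 4)) - 5/(s - 5) + 7/(2*(s - 6)).
Integrate each term: A/(s−a) contributes A·log|s−a|.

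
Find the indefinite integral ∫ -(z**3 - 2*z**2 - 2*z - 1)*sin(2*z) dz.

Use integration by parts with u = z**3 - 2*z**2 - 2*z - 1, dv = -sin(2*z) dz, so v = cos(2*z)/2.
Apply parts 3 times (tabular method): alternate signs, differentiate u down to 0, integrate dv up.

z**3*cos(2*z)/2 - 3*z**2*sin(2*z)/4 - z**2*cos(2*z) + z*sin(2*z) - 7*z*cos(2*z)/4 + 7*sin(2*z)/8 + C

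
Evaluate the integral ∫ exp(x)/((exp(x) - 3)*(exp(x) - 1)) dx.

log(exp(x) - 3)/2 - log(exp(x) - 1)/2 + C

Let u = e^x, du = e^x dx.
The integral becomes ∫ du/((u-1)(u-3)); decompose into partial fractions.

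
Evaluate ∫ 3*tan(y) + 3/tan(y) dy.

3*log(tan(y)) + C

Let u = tan(y), so du = (tan(y)**2 + 1) dy.
Rewriting, the integral becomes 3·∫ 1/u du = 3·log(u).
Substituting back, u = tan(y).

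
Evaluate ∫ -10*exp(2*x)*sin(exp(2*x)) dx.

Let u = exp(2*x), so du = (2*exp(2*x)) dx.
Rewriting, the integral becomes -5·∫ sin(u) du = -5·-cos(u).
Substituting back, u = exp(2*x).

5*cos(exp(2*x)) + C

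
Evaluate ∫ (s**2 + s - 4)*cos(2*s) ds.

Use integration by parts with u = s**2 + s - 4, dv = cos(2*s) ds, so v = sin(2*s)/2.
Apply parts 2 times (tabular method): alternate signs, differentiate u down to 0, integrate dv up.

s**2*sin(2*s)/2 + s*sin(2*s)/2 + s*cos(2*s)/2 - 9*sin(2*s)/4 + cos(2*s)/4 + C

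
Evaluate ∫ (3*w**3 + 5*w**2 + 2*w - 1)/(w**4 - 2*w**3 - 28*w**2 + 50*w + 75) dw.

Factor the denominator: (w - 5)*(w - 3)*(w + 1)*(w + 5).
Partial-fraction decomposition: 261/(320*(w + 5)) - 1/(96*(w + 1)) - 131/(64*(w - 3)) + 509/(120*(w - 5)).
Integrate each term: A/(w−a) contributes A·log|w−a|.

509*log(w - 5)/120 - 131*log(w - 3)/64 - log(w + 1)/96 + 261*log(w + 5)/320 + C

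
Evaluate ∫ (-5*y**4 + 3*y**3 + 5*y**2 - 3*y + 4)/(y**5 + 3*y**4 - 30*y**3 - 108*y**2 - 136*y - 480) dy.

Factor the denominator: (y - 6)*(y + 4)*(y + 5)*(y**2 + 4).
Partial-fraction decomposition: -3*(139*y - 1246)/(5800*(y**2 + 4)) - 3356/(319*(y + 5)) + 172/(25*(y + 4)) - 2833/(2200*(y - 6)).
Integrate each term; A/(y−a) gives A·log|y−a|; the (By+D)/(y²+p²) term gives a log and an atan.

-2833*log(y - 6)/2200 + 172*log(y + 4)/25 - 3356*log(y + 5)/319 - 417*log(y**2 + 4)/11600 + 1869*atan(y/2)/5800 + C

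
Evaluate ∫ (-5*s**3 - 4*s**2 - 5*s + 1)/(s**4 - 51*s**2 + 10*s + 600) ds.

-26600*log(s - 5)/9801 + 277*log(s + 4)/162 - 967*log(s + 6)/242 + 749/(99*s - 495) + C

Factor the denominator: (s - 5)**2*(s + 4)*(s + 6).
Partial-fraction decomposition: -967/(242*(s + 6)) + 277/(162*(s + 4)) - 26600/(9801*(s - 5)) - 749/(99*(s - 5)**2).
Integrate each term; A/(s−a) gives A·log|s−a|; A/(s−a)² gives −A/(s−a).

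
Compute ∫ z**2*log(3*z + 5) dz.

z**3*log(3*z + 5)/3 - z**3/9 + 5*z**2/18 - 25*z/27 + 125*log(3*z + 5)/81 + C

Use integration by parts with u = log(3*z + 5), dv = z**2 dz.
Then du = 3/(3*z + 5) dz and v = z**3/3.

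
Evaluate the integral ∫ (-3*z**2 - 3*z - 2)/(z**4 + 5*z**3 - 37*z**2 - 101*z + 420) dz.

Factor the denominator: (z - 4)*(z - 3)*(z + 5)*(z + 7).
Partial-fraction decomposition: 32/(55*(z + 7)) - 31/(72*(z + 5)) + 19/(40*(z - 3)) - 62/(99*(z - 4)).
Integrate each term: A/(z−a) contributes A·log|z−a|.

-62*log(z - 4)/99 + 19*log(z - 3)/40 - 31*log(z + 5)/72 + 32*log(z + 7)/55 + C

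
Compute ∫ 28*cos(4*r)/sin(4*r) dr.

Let u = sin(4*r), so du = (4*cos(4*r)) dr.
Rewriting, the integral becomes 7·∫ 1/u du = 7·log(u).
Substituting back, u = sin(4*r).

7*log(sin(4*r)) + C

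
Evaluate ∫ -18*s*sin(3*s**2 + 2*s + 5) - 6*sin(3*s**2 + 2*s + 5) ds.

Let u = 3*s**2 + 2*s + 5, so du = (6*s + 2) ds.
Rewriting, the integral becomes -3·∫ sin(u) du = -3·-cos(u).
Substituting back, u = 3*s**2 + 2*s + 5.

3*cos(3*s**2 + 2*s + 5) + C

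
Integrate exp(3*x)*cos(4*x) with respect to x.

Let I denote the integral. Integrate by parts with u = cos(4*x), dv = exp(3*x) dx, so v = exp(3*x)/3: I = exp(3*x)*cos(4*x)/3 + (4/3)·∫ exp(3*x)*sin(4*x) dx.
Apply parts again with u = sin(4*x), dv = exp(3*x) dx: ∫ exp(3*x)*sin(4*x) dx = exp(3*x)*sin(4*x)/3 − (4/3)·I. Substituting back brings back I: I = 4*exp(3*x)*sin(4*x)/9 + exp(3*x)*cos(4*x)/3 − (16/9)·I.
Solving for I: (1 + 16/9)·I equals the remaining terms, so I = (9/25)·(4*exp(3*x)*sin(4*x)/9 + exp(3*x)*cos(4*x)/3).

4*exp(3*x)*sin(4*x)/25 + 3*exp(3*x)*cos(4*x)/25 + C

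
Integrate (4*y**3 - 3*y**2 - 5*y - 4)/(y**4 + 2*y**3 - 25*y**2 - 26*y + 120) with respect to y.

Factor the denominator: (y - 4)*(y - 2)*(y + 3)*(y + 5).
Partial-fraction decomposition: 277/(63*(y + 5)) - 62/(35*(y + 3)) - 3/(35*(y - 2)) + 92/(63*(y - 4)).
Integrate each term: A/(y−a) contributes A·log|y−a|.

92*log(y - 4)/63 - 3*log(y - 2)/35 - 62*log(y + 3)/35 + 277*log(y + 5)/63 + C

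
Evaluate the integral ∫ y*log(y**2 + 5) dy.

y**2*log(y**2 + 5)/2 - y**2/2 + 5*log(y**2 + 5)/2 + C

Let u = y**2 + 5, so du = (2*y) dy.
The integral becomes (1/2)·∫ log(u) du; integrate by parts with u′=log(u), dv′=du.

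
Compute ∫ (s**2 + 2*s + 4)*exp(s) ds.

Use integration by parts with u = s**2 + 2*s + 4, dv = exp(s) ds, so v = exp(s).
Apply parts 2 times (tabular method): alternate signs, differentiate u down to 0, integrate dv up.

(s**2 + 4)*exp(s) + C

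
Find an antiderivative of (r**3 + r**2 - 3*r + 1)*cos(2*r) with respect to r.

r**3*sin(2*r)/2 + r**2*sin(2*r)/2 + 3*r**2*cos(2*r)/4 - 9*r*sin(2*r)/4 + r*cos(2*r)/2 + sin(2*r)/4 - 9*cos(2*r)/8 + C

Use integration by parts with u = r**3 + r**2 - 3*r + 1, dv = cos(2*r) dr, so v = sin(2*r)/2.
Apply parts 3 times (tabular method): alternate signs, differentiate u down to 0, integrate dv up.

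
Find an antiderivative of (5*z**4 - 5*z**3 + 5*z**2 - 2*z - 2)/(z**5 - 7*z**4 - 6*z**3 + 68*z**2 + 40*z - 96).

Factor the denominator: (z - 6)*(z - 4)*(z - 1)*(z + 2)**2.
Partial-fraction decomposition: 613/(576*(z + 2)) - 71/(72*(z + 2)**2) + 1/(135*(z - 1)) - 515/(108*(z - 4)) + 2783/(320*(z - 6)).
Integrate each term; A/(z−a) gives A·log|z−a|; A/(z−a)² gives −A/(z−a).

2783*log(z - 6)/320 - 515*log(z - 4)/108 + log(z - 1)/135 + 613*log(z + 2)/576 + 71/(72*z + 144) + C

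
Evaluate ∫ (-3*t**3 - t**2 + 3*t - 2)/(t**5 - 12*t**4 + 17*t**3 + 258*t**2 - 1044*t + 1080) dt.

Factor the denominator: (t - 6)**2*(t - 3)*(t - 2)*(t + 5).
Partial-fraction decomposition: 333/(6776*(t + 5)) + 3/(14*(t - 2)) - 83/(72*(t - 3)) + 1937/(2178*(t - 6)) - 167/(33*(t - 6)**2).
Integrate each term; A/(t−a) gives A·log|t−a|; A/(t−a)² gives −A/(t−a).

1937*log(t - 6)/2178 - 83*log(t - 3)/72 + 3*log(t - 2)/14 + 333*log(t + 5)/6776 + 167/(33*t - 198) + C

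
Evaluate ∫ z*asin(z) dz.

Use integration by parts with u = arcsin(z), dv = z dz.
Then du = 1/sqrt(-z**2 + 1) dz.

z**2*asin(z)/2 + z*sqrt(-z**2 + 1)/4 - asin(z)/4 + C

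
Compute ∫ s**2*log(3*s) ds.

s**3*(log(s) + log(3))/3 - s**3/9 + C

Use integration by parts with u = log(3*s), dv = s**2 ds.
Then du = 1/s ds and v = s**3/3.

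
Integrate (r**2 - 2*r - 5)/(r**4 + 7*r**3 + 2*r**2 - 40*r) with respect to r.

Factor the denominator: r*(r - 2)*(r + 4)*(r + 5).
Partial-fraction decomposition: -6/(7*(r + 5)) + 19/(24*(r + 4)) - 5/(84*(r - 2)) + 1/(8*r).
Integrate each term: A/(r−a) contributes A·log|r−a|.

log(r)/8 - 5*log(r - 2)/84 + 19*log(r + 4)/24 - 6*log(r + 5)/7 + C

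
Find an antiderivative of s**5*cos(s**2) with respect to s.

Let u = s², du = 2s ds; rewrite as (1/2)∫ u^2·cos(1u) du.
Now integrate by parts 2 times.

s**4*sin(s**2)/2 + s**2*cos(s**2) - sin(s**2) + C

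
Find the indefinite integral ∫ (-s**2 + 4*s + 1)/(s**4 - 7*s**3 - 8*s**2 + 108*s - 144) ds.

Factor the denominator: (s - 6)*(s - 3)*(s - 2)*(s + 4).
Partial-fraction decomposition: 31/(420*(s + 4)) + 5/(24*(s - 2)) - 4/(21*(s - 3)) - 11/(120*(s - 6)).
Integrate each term: A/(s−a) contributes A·log|s−a|.

-11*log(s - 6)/120 - 4*log(s - 3)/21 + 5*log(s - 2)/24 + 31*log(s + 4)/420 + C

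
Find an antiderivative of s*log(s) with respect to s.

Use integration by parts with u = log(s), dv = s ds.
Then du = 1/s ds and v = s**2/2.

s**2*log(s)/2 - s**2/4 + C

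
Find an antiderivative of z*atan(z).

Use integration by parts with u = arctan(z), dv = z dz.
Then du = 1/(z**2 + 1) dz.

z**2*atan(z)/2 - z/2 + atan(z)/2 + C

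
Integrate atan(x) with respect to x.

x*atan(x) - log(x**2 + 1)/2 + C

Use integration by parts with u = arctan(x), dv = dx.
Then du = 1/(x**2 + 1) dx.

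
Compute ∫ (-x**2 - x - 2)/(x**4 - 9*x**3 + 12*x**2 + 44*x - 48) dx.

-11*log(x - 6)/20 + 11*log(x - 4)/18 - 4*log(x - 1)/45 + log(x + 2)/36 + C

Factor the denominator: (x - 6)*(x - 4)*(x - 1)*(x + 2).
Partial-fraction decomposition: 1/(36*(x + 2)) - 4/(45*(x - 1)) + 11/(18*(x - 4)) - 11/(20*(x - 6)).
Integrate each term: A/(x−a) contributes A·log|x−a|.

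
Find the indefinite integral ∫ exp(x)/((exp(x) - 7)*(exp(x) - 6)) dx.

log(exp(x) - 7) - log(exp(x) - 6) + C

Let u = e^x, du = e^x dx.
The integral becomes ∫ du/((u-6)(u-7)); decompose into partial fractions.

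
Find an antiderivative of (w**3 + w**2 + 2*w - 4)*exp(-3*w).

(-9*w**3 - 18*w**2 - 30*w + 26)*exp(-3*w)/27 + C

Use integration by parts with u = w**3 + w**2 + 2*w - 4, dv = exp(-3*w) dw, so v = -exp(-3*w)/3.
Apply parts 3 times (tabular method): alternate signs, differentiate u down to 0, integrate dv up.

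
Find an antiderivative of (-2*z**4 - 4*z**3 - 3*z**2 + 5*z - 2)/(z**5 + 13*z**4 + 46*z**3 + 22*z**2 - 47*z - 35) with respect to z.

-log(z - 1)/32 - 19*log(z + 1)/144 + 71*log(z + 5)/16 - 1807*log(z + 7)/288 - 1/(6*z + 6) + C

Factor the denominator: (z - 1)*(z + 1)**2*(z + 5)*(z + 7).
Partial-fraction decomposition: -1807/(288*(z + 7)) + 71/(16*(z + 5)) - 19/(144*(z + 1)) + 1/(6*(z + 1)**2) - 1/(32*(z - 1)).
Integrate each term; A/(z−a) gives A·log|z−a|; A/(z−a)² gives −A/(z−a).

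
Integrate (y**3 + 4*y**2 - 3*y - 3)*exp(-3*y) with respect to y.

Use integration by parts with u = y**3 + 4*y**2 - 3*y - 3, dv = exp(-3*y) dy, so v = -exp(-3*y)/3.
Apply parts 3 times (tabular method): alternate signs, differentiate u down to 0, integrate dv up.

(-9*y**3 - 45*y**2 - 3*y + 26)*exp(-3*y)/27 + C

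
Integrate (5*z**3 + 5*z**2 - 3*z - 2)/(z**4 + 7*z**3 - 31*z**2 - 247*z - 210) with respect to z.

Factor the denominator: (z - 6)*(z + 1)*(z + 5)*(z + 7).
Partial-fraction decomposition: 1451/(156*(z + 7)) - 487/(88*(z + 5)) - 1/(168*(z + 1)) + 1240/(1001*(z - 6)).
Integrate each term: A/(z−a) contributes A·log|z−a|.

1240*log(z - 6)/1001 - log(z + 1)/168 - 487*log(z + 5)/88 + 1451*log(z + 7)/156 + C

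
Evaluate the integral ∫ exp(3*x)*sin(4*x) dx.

Let I denote the integral. Integrate by parts with u = sin(4*x), dv = exp(3*x) dx, so v = exp(3*x)/3: I = exp(3*x)*sin(4*x)/3 − (4/3)·∫ exp(3*x)*cos(4*x) dx.
Apply parts again with u = cos(4*x), dv = exp(3*x) dx: ∫ exp(3*x)*cos(4*x) dx = exp(3*x)*cos(4*x)/3 + (4/3)·I. Substituting back brings back I: I = exp(3*x)*sin(4*x)/3 - 4*exp(3*x)*cos(4*x)/9 − (16/9)·I.
Solving for I: (1 + 16/9)·I equals the remaining terms, so I = (9/25)·(exp(3*x)*sin(4*x)/3 - 4*exp(3*x)*cos(4*x)/9).

3*exp(3*x)*sin(4*x)/25 - 4*exp(3*x)*cos(4*x)/25 + C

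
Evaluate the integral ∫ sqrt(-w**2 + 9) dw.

Substitute w = 3·sin(θ), so dw = 3·cos(θ) dθ and the radical becomes sqrt(-w**2 + 9) = 3·cos(θ) by the Pythagorean identity.
Integrate the resulting trig expression in θ, then back-substitute θ = asin(w/3), sin(θ) = w/3, cos(θ) = sqrt(-w**2 + 9)/3 (absorbing any constant into C).

w*sqrt(-w**2 + 9)/2 + 9*asin(w/3)/2 + C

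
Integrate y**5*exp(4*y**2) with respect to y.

(8*y**4 - 4*y**2 + 1)*exp(4*y**2)/64 + C

Let u = y², du = 2y dy; rewrite as (1/2)∫ u^2·exp(4u) du.
Now integrate by parts 2 times.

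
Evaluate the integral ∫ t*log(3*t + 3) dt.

t**2*log(3*t + 3)/2 - t**2/4 + t/2 - log(t + 1)/2 + C

Use integration by parts with u = log(3*t + 3), dv = t dt.
Then du = 3/(3*t + 3) dt and v = t**2/2.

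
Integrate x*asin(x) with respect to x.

Use integration by parts with u = arcsin(x), dv = x dx.
Then du = 1/sqrt(-x**2 + 1) dx.

x**2*asin(x)/2 + x*sqrt(-x**2 + 1)/4 - asin(x)/4 + C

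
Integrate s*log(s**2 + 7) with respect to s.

Let u = s**2 + 7, so du = (2*s) ds.
The integral becomes (1/2)·∫ log(u) du; integrate by parts with u′=log(u), dv′=du.

s**2*log(s**2 + 7)/2 - s**2/2 + 7*log(s**2 + 7)/2 + C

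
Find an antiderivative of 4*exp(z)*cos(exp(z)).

Let u = exp(z), so du = (exp(z)) dz.
Rewriting, the integral becomes 4·∫ cos(u) du = 4·sin(u).
Substituting back, u = exp(z).

4*sin(exp(z)) + C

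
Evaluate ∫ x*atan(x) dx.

Use integration by parts with u = arctan(x), dv = x dx.
Then du = 1/(x**2 + 1) dx.

x**2*atan(x)/2 - x/2 + atan(x)/2 + C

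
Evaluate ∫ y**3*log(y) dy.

Use integration by parts with u = log(y), dv = y**3 dy.
Then du = 1/y dy and v = y**4/4.

y**4*log(y)/4 - y**4/16 + C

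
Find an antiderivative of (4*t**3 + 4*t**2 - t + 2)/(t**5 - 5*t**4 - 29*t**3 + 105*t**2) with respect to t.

-47*log(t)/11025 + 521*log(t - 7)/784 - 143*log(t - 3)/288 - 131*log(t + 5)/800 - 2/(105*t) + C

Factor the denominator: t**2*(t - 7)*(t - 3)*(t + 5).
Partial-fraction decomposition: -131/(800*(t + 5)) - 143/(288*(t - 3)) + 521/(784*(t - 7)) - 47/(11025*t) + 2/(105*t**2).
Integrate each term; A/(t−a) gives A·log|t−a|; A/(t−a)² gives −A/(t−a).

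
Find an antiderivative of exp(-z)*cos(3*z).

3*exp(-z)*sin(3*z)/10 - exp(-z)*cos(3*z)/10 + C

Let I denote the integral. Integrate by parts with u = cos(3*z), dv = exp(-z) dz, so v = -exp(-z): I = -exp(-z)*cos(3*z) − 3·∫ exp(-z)*sin(3*z) dz.
Apply parts again with u = sin(3*z), dv = exp(-z) dz: ∫ exp(-z)*sin(3*z) dz = -exp(-z)*sin(3*z) + 3·I. Substituting back brings back I: I = 3*exp(-z)*sin(3*z) - exp(-z)*cos(3*z) − 9·I.
Solving for I: (1 + 9)·I equals the remaining terms, so I = (1/10)·(3*exp(-z)*sin(3*z) - exp(-z)*cos(3*z)).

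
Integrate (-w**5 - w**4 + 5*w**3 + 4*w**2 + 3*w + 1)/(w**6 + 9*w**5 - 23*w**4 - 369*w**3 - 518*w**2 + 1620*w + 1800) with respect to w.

-7829*log(w - 6)/40656 - 5*log(w - 2)/1568 - log(w + 1)/560 + 1016195*log(w + 5)/94864 - 5527*log(w + 6)/480 + 1961/(308*w + 1540) + C

Factor the denominator: (w - 6)*(w - 2)*(w + 1)*(w + 5)**2*(w + 6).
Partial-fraction decomposition: -5527/(480*(w + 6)) + 1016195/(94864*(w + 5)) - 1961/(308*(w + 5)**2) - 1/(560*(w + 1)) - 5/(1568*(w - 2)) - 7829/(40656*(w - 6)).
Integrate each term; A/(w−a) gives A·log|w−a|; A/(w−a)² gives −A/(w−a).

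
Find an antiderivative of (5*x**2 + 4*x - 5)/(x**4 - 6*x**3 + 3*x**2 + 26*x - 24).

Factor the denominator: (x - 4)*(x - 3)*(x - 1)*(x + 2).
Partial-fraction decomposition: -7/(90*(x + 2)) + 2/(9*(x - 1)) - 26/(5*(x - 3)) + 91/(18*(x - 4)).
Integrate each term: A/(x−a) contributes A·log|x−a|.

91*log(x - 4)/18 - 26*log(x - 3)/5 + 2*log(x - 1)/9 - 7*log(x + 2)/90 + C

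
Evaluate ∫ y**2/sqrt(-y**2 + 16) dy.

Substitute y = 4·sin(θ), so dy = 4·cos(θ) dθ and the radical becomes sqrt(-y**2 + 16) = 4·cos(θ) by the Pythagorean identity.
Integrate the resulting trig expression in θ, then back-substitute θ = asin(y/4), sin(θ) = y/4, cos(θ) = sqrt(-y**2 + 16)/4 (absorbing any constant into C).

-y*sqrt(-y**2 + 16)/2 + 8*asin(y/4) + C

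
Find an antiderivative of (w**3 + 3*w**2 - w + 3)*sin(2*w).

-w**3*cos(2*w)/2 + 3*w**2*sin(2*w)/4 - 3*w**2*cos(2*w)/2 + 3*w*sin(2*w)/2 + 5*w*cos(2*w)/4 - 5*sin(2*w)/8 - 3*cos(2*w)/4 + C

Use integration by parts with u = w**3 + 3*w**2 - w + 3, dv = sin(2*w) dw, so v = -cos(2*w)/2.
Apply parts 3 times (tabular method): alternate signs, differentiate u down to 0, integrate dv up.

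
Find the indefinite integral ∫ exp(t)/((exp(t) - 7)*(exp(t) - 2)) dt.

Let u = e^t, du = e^t dt.
The integral becomes ∫ du/((u-7)(u-2)); decompose into partial fractions.

log(exp(t) - 7)/5 - log(exp(t) - 2)/5 + C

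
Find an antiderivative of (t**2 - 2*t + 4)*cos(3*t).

Use integration by parts with u = t**2 - 2*t + 4, dv = cos(3*t) dt, so v = sin(3*t)/3.
Apply parts 2 times (tabular method): alternate signs, differentiate u down to 0, integrate dv up.

t**2*sin(3*t)/3 - 2*t*sin(3*t)/3 + 2*t*cos(3*t)/9 + 34*sin(3*t)/27 - 2*cos(3*t)/9 + C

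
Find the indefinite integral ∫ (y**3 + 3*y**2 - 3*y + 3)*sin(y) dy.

Use integration by parts with u = y**3 + 3*y**2 - 3*y + 3, dv = sin(y) dy, so v = -cos(y).
Apply parts 3 times (tabular method): alternate signs, differentiate u down to 0, integrate dv up.

-y**3*cos(y) + 3*y**2*sin(y) - 3*y**2*cos(y) + 6*y*sin(y) + 9*y*cos(y) - 9*sin(y) + 3*cos(y) + C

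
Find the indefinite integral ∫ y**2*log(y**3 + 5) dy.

y**3*log(y**3 + 5)/3 - y**3/3 + 5*log(y**3 + 5)/3 + C

Let u = y**3 + 5, so du = (3*y**2) dy.
The integral becomes (1/3)·∫ log(u) du; integrate by parts with u′=log(u), dv′=du.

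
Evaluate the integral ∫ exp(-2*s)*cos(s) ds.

exp(-2*s)*sin(s)/5 - 2*exp(-2*s)*cos(s)/5 + C

Let I denote the integral. Integrate by parts with u = cos(s), dv = exp(-2*s) ds, so v = -exp(-2*s)/2: I = -exp(-2*s)*cos(s)/2 − (1/2)·∫ exp(-2*s)*sin(s) ds.
Apply parts again with u = sin(s), dv = exp(-2*s) ds: ∫ exp(-2*s)*sin(s) ds = -exp(-2*s)*sin(s)/2 + (1/2)·I. Substituting back brings back I: I = exp(-2*s)*sin(s)/4 - exp(-2*s)*cos(s)/2 − (1/4)·I.
Solving for I: (1 + 1/4)·I equals the remaining terms, so I = (4/5)·(exp(-2*s)*sin(s)/4 - exp(-2*s)*cos(s)/2).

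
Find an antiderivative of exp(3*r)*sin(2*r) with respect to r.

Let I denote the integral. Integrate by parts with u = sin(2*r), dv = exp(3*r) dr, so v = exp(3*r)/3: I = exp(3*r)*sin(2*r)/3 − (2/3)·∫ exp(3*r)*cos(2*r) dr.
Apply parts again with u = cos(2*r), dv = exp(3*r) dr: ∫ exp(3*r)*cos(2*r) dr = exp(3*r)*cos(2*r)/3 + (2/3)·I. Substituting back brings back I: I = exp(3*r)*sin(2*r)/3 - 2*exp(3*r)*cos(2*r)/9 − (4/9)·I.
Solving for I: (1 + 4/9)·I equals the remaining terms, so I = (9/13)·(exp(3*r)*sin(2*r)/3 - 2*exp(3*r)*cos(2*r)/9).

3*exp(3*r)*sin(2*r)/13 - 2*exp(3*r)*cos(2*r)/13 + C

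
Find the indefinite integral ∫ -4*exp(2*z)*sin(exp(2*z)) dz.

2*cos(exp(2*z)) + C

Let u = exp(2*z), so du = (2*exp(2*z)) dz.
Rewriting, the integral becomes -2·∫ sin(u) du = -2·-cos(u).
Substituting back, u = exp(2*z).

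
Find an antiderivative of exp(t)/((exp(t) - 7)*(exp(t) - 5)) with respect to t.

Let u = e^t, du = e^t dt.
The integral becomes ∫ du/((u-5)(u-7)); decompose into partial fractions.

log(exp(t) - 7)/2 - log(exp(t) - 5)/2 + C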